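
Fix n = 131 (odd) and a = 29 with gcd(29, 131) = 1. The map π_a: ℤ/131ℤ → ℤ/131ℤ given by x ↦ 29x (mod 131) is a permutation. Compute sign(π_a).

-1

Trace 94: π^k(94) = [94, 106, 61, 66, 80, 93, 77] for k=0..6.
The orbit structure of x ↦ 29x mod 131: 2 orbits of sizes [130, 1].
Σ(ℓ_i−1) = 131−2 = 129; sign = (−1)^129 = -1.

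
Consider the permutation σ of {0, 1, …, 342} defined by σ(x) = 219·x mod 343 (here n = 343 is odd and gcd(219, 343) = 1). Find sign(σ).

+1

Trace 309: π^k(309) = [309, 100, 291, 274, 324, 298, 92] for k=0..6.
Decompose π into cycles: lengths [147, 147, 21, 21, 3, 3, 1] (7 cycles, including the fixed point 0).
With 7 cycles on 343 points, sign = (−1)^{343−7} = +1.
Zolotarev: (219|343) = +1, matching the cycle-count sign.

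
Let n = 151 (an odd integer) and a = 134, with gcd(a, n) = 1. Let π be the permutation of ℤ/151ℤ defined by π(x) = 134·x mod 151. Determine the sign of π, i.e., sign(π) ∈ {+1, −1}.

-1

Orbit of 89 under x↦134x: [89, 148, 51, 39, 92, 97, 12]… (length divides ord_151(134)).
The orbit structure of x ↦ 134x mod 151: 2 orbits of sizes [150, 1].
n − c = 151 − 2 = 149; sign = (−1)^149 = -1.
Check: (134/151) = -1 by Zolotarev.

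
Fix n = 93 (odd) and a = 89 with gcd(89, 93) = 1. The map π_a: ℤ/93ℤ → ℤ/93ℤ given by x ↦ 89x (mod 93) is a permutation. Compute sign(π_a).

Trace 89: π^k(89) = [89, 16, 29, 70, 92, 4, 77] for k=0..6.
11 cycles of lengths [10, 10, 10, 10, 10, 10, 10, 10, 10, 2, 1].
Σ(ℓ_i−1) = 93−11 = 82; sign = (−1)^82 = +1.
The Jacobi symbol (89|93) = +1 (Zolotarev) agrees.

+1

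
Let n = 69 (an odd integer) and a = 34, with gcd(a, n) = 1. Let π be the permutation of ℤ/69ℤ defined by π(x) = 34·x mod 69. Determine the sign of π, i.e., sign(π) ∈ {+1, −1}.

Orbit of 1 under x↦34x: [1, 34, 52, 43, 13, 28, 55]… (length divides ord_69(34)).
6 cycles of lengths [22, 22, 22, 1, 1, 1].
6 cycles on 69: each ℓ→(−1)^(ℓ−1), product (−1)^63 = -1.
Zolotarev: (34|69) = -1, matching the cycle-count sign.

-1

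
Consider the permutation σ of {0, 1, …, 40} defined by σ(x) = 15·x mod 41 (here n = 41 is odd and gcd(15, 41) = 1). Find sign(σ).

Trace 9: π^k(9) = [9, 12, 16, 35, 33, 3, 4] for k=0..6.
π_15 has 2 disjoint cycles with lengths [40, 1] on {0,…,40}.
2 cycles on 41: each ℓ→(−1)^(ℓ−1), product (−1)^39 = -1.

-1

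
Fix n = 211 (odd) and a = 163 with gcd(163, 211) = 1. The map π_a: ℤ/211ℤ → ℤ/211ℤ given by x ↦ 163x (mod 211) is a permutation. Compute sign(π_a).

+1

Trace 95: π^k(95) = [95, 82, 73, 83, 25, 66, 208] for k=0..6.
The orbit structure of x ↦ 163x mod 211: 3 orbits of sizes [105, 105, 1].
Σ(ℓ_i−1) = 211−3 = 208; sign = (−1)^208 = +1.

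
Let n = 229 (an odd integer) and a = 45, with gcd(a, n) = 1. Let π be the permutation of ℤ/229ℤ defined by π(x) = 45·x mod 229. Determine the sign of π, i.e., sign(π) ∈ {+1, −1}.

Orbit of 70 under x↦45x: [70, 173, 228, 184, 36, 17, 78]… (length divides ord_229(45)).
3 cycles of lengths [114, 114, 1].
3 cycles on 229: each ℓ→(−1)^(ℓ−1), product (−1)^226 = +1.
Via Zolotarev, sign(π_{45}) = (45|229) = +1.

+1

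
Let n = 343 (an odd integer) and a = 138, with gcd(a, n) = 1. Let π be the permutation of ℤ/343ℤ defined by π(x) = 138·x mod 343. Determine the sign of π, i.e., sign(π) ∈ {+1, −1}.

Start at x=191: 191 → 290 → 232 → 117 → 25 → 20 → 16 → … (one orbit).
Decompose π into cycles: lengths [294, 42, 6, 1] (4 cycles, including the fixed point 0).
343 − 4 = 339 transpositions; sign(π) = (−1)^339 = -1.
(138|343)_J = -1 (Zolotarev's lemma cross-check).

-1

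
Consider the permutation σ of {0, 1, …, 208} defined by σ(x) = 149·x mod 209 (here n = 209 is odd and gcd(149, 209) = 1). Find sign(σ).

-1

Orbit of 123 under x↦149x: [123, 144, 138, 80, 7, 207, 120]… (length divides ord_209(149)).
Cycle lengths of π_149 on ℤ/209ℤ: [90, 90, 10, 9, 9, 1]; 6 cycles in total.
209 − 6 = 203 transpositions; sign(π) = (−1)^203 = -1.
Zolotarev: (149|209) = -1, matching the cycle-count sign.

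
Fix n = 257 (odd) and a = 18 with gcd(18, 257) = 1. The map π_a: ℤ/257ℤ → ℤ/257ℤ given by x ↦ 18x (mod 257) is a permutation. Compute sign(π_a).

Orbit of 23 under x↦18x: [23, 157, 256, 239, 190, 79, 137]… (length divides ord_257(18)).
The orbit structure of x ↦ 18x mod 257: 3 orbits of sizes [128, 128, 1].
With 3 cycles on 257 points, sign = (−1)^{257−3} = +1.

+1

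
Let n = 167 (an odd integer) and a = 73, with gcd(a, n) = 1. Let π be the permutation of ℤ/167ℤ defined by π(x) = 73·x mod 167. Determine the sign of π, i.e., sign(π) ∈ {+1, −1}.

Start at x=94: 94 → 15 → 93 → 109 → 108 → 35 → 50 → … (one orbit).
π_73 has 2 disjoint cycles with lengths [166, 1] on {0,…,166}.
167 − 2 = 165 transpositions; sign(π) = (−1)^165 = -1.
(73|167)_J = -1 (Zolotarev's lemma cross-check).

-1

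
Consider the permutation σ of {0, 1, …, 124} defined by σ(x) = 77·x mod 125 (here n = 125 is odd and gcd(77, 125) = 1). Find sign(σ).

Orbit of 3 under x↦77x: [3, 106, 37, 99, 123, 96, 17]… (length divides ord_125(77)).
Cycle lengths of π_77 on ℤ/125ℤ: [100, 20, 4, 1]; 4 cycles in total.
sign(π) = (−1)^{n − #cycles} = (−1)^{125−4} = (−1)^121 = -1.

-1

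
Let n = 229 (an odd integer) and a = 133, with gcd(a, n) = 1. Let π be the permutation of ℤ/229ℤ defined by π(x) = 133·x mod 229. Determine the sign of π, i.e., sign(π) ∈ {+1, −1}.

-1

Start at x=36: 36 → 208 → 184 → 198 → 228 → 96 → 173 → … (one orbit).
Decompose π into cycles: lengths [228, 1] (2 cycles, including the fixed point 0).
n − c = 229 − 2 = 227; sign = (−1)^227 = -1.
(133|229)_J = -1 (Zolotarev's lemma cross-check).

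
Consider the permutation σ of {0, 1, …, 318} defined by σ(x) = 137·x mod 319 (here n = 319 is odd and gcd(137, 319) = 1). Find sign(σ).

Orbit of 47 under x↦137x: [47, 59, 108, 122, 126, 36, 147]… (length divides ord_319(137)).
Cycle lengths of π_137 on ℤ/319ℤ: [140, 140, 28, 5, 5, 1]; 6 cycles in total.
n − c = 319 − 6 = 313; sign = (−1)^313 = -1.

-1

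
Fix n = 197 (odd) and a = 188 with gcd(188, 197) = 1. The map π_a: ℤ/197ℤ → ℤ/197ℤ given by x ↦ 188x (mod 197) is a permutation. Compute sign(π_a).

Trace 114: π^k(114) = [114, 156, 172, 28, 142, 101, 76] for k=0..6.
Decompose π into cycles: lengths [49, 49, 49, 49, 1] (5 cycles, including the fixed point 0).
197 − 5 = 192 transpositions; sign(π) = (−1)^192 = +1.

+1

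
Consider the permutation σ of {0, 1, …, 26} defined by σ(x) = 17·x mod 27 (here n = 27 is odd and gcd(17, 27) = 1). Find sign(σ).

-1

Orbit of 10 under x↦17x: [10, 8, 1, 17, 19, 26]… (length divides ord_27(17)).
π_17 has 8 disjoint cycles with lengths [6, 6, 6, 2, 2, 2, 2, 1] on {0,…,26}.
sign(π) = (−1)^{n − #cycles} = (−1)^{27−8} = (−1)^19 = -1.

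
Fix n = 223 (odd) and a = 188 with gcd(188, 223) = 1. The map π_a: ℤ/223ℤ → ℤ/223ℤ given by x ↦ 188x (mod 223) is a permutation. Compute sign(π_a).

Start at x=200: 200 → 136 → 146 → 19 → 4 → 83 → 217 → … (one orbit).
The orbit structure of x ↦ 188x mod 223: 3 orbits of sizes [111, 111, 1].
223 − 3 = 220 transpositions; sign(π) = (−1)^220 = +1.
The Jacobi symbol (188|223) = +1 (Zolotarev) agrees.

+1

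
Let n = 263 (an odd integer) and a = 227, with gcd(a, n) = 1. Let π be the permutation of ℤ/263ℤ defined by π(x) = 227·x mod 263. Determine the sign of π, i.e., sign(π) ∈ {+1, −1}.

Orbit of 248 under x↦227x: [248, 14, 22, 260, 108, 57, 52]… (length divides ord_263(227)).
π_227 has 2 disjoint cycles with lengths [262, 1] on {0,…,262}.
n − c = 263 − 2 = 261; sign = (−1)^261 = -1.

-1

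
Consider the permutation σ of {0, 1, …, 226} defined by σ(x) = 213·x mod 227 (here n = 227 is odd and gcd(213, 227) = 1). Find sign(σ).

Start at x=195: 195 → 221 → 84 → 186 → 120 → 136 → 139 → … (one orbit).
The orbit structure of x ↦ 213x mod 227: 3 orbits of sizes [113, 113, 1].
227 − 3 = 224 transpositions; sign(π) = (−1)^224 = +1.
(213|227)_J = +1 (Zolotarev's lemma cross-check).

+1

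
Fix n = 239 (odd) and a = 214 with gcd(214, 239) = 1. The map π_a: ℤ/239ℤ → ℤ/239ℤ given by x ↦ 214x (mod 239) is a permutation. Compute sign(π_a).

-1

Orbit of 81 under x↦214x: [81, 126, 196, 119, 132, 46, 45]… (length divides ord_239(214)).
Cycle lengths of π_214 on ℤ/239ℤ: [238, 1]; 2 cycles in total.
With 2 cycles on 239 points, sign = (−1)^{239−2} = -1.
Via Zolotarev, sign(π_{214}) = (214|239) = -1.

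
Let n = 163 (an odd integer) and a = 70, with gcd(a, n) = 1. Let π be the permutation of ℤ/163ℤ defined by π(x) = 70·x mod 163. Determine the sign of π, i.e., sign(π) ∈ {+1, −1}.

Trace 144: π^k(144) = [144, 137, 136, 66, 56, 8, 71] for k=0..6.
2 cycles of lengths [162, 1].
2 cycles on 163: each ℓ→(−1)^(ℓ−1), product (−1)^161 = -1.

-1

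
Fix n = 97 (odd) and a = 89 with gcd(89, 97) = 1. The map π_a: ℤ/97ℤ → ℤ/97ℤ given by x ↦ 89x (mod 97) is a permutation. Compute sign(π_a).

Start at x=70: 70 → 22 → 18 → 50 → 85 → 96 → 8 → … (one orbit).
Cycle lengths of π_89 on ℤ/97ℤ: [16, 16, 16, 16, 16, 16, 1]; 7 cycles in total.
n − c = 97 − 7 = 90; sign = (−1)^90 = +1.
Check: (89/97) = +1 by Zolotarev.

+1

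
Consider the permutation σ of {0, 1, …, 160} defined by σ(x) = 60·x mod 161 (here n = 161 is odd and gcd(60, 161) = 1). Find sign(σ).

-1

Trace 106: π^k(106) = [106, 81, 30, 29, 130, 72, 134] for k=0..6.
Decompose π into cycles: lengths [66, 66, 22, 3, 3, 1] (6 cycles, including the fixed point 0).
161 − 6 = 155 transpositions; sign(π) = (−1)^155 = -1.
Zolotarev: (60|161) = -1, matching the cycle-count sign.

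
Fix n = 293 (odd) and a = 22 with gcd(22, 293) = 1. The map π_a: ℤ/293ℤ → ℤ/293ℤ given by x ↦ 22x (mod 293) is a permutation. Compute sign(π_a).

+1

Orbit of 77 under x↦22x: [77, 229, 57, 82, 46, 133, 289]… (length divides ord_293(22)).
Cycle lengths of π_22 on ℤ/293ℤ: [73, 73, 73, 73, 1]; 5 cycles in total.
With 5 cycles on 293 points, sign = (−1)^{293−5} = +1.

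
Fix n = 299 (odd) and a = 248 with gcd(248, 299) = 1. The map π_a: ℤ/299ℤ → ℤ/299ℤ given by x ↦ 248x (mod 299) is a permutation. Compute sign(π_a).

Trace 118: π^k(118) = [118, 261, 144, 131, 196, 170, 1] for k=0..6.
39 cycles of lengths [11, 11, 11, 11, 11, 11, 11, 11, 11, 11, 11, 11, 11, 11, 11, 11, 11, 11, 11, 11, 11, 11, 11, 11, 11, 11, 1, 1, 1, 1, 1, 1, 1, 1, 1, 1, 1, 1, 1].
n − c = 299 − 39 = 260; sign = (−1)^260 = +1.
Zolotarev: (248|299) = +1, matching the cycle-count sign.

+1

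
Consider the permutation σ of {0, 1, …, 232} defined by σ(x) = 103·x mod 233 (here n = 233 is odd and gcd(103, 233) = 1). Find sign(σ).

-1

Orbit of 88 under x↦103x: [88, 210, 194, 177, 57, 46, 78]… (length divides ord_233(103)).
Decompose π into cycles: lengths [232, 1] (2 cycles, including the fixed point 0).
233 − 2 = 231 transpositions; sign(π) = (−1)^231 = -1.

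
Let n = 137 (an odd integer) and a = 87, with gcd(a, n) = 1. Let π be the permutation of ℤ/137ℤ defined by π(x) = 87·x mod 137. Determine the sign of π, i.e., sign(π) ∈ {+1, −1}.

Start at x=78: 78 → 73 → 49 → 16 → 22 → 133 → 63 → … (one orbit).
The orbit structure of x ↦ 87x mod 137: 5 orbits of sizes [34, 34, 34, 34, 1].
5 cycles on 137: each ℓ→(−1)^(ℓ−1), product (−1)^132 = +1.
Check: (87/137) = +1 by Zolotarev.

+1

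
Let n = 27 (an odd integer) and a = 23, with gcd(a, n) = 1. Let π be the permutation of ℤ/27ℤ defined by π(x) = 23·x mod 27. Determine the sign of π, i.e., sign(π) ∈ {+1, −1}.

Orbit of 5 under x↦23x: [5, 7, 26, 4, 11, 10, 14]… (length divides ord_27(23)).
4 cycles of lengths [18, 6, 2, 1].
With 4 cycles on 27 points, sign = (−1)^{27−4} = -1.
(23|27)_J = -1 (Zolotarev's lemma cross-check).

-1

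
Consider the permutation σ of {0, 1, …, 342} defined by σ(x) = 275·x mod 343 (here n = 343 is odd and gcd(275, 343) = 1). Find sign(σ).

Start at x=79: 79 → 116 → 1 → 275 → 165 → 99 → 128 → … (one orbit).
31 cycles of lengths [21, 21, 21, 21, 21, 21, 21, 21, 21, 21, 21, 21, 21, 21, 3, 3, 3, 3, 3, 3, 3, 3, 3, 3, 3, 3, 3, 3, 3, 3, 1].
sign(π) = (−1)^{n − #cycles} = (−1)^{343−31} = (−1)^312 = +1.

+1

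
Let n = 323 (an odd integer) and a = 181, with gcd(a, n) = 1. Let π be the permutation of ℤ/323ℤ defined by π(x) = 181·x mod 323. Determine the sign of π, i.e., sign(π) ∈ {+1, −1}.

+1

Trace 253: π^k(253) = [253, 250, 30, 262, 264, 303, 256] for k=0..6.
The orbit structure of x ↦ 181x mod 323: 5 orbits of sizes [144, 144, 18, 16, 1].
With 5 cycles on 323 points, sign = (−1)^{323−5} = +1.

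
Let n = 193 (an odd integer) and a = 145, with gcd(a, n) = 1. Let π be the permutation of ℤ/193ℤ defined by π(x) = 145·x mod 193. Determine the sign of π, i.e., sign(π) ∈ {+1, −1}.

+1

Trace 85: π^k(85) = [85, 166, 138, 131, 81, 165, 186] for k=0..6.
π_145 has 5 disjoint cycles with lengths [48, 48, 48, 48, 1] on {0,…,192}.
193 − 5 = 188 transpositions; sign(π) = (−1)^188 = +1.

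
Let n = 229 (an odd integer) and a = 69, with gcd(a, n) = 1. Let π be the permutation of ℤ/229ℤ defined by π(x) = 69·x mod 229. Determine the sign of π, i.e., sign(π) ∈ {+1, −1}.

Orbit of 8 under x↦69x: [8, 94, 74, 68, 112, 171, 120]… (length divides ord_229(69)).
The orbit structure of x ↦ 69x mod 229: 2 orbits of sizes [228, 1].
sign(π) = (−1)^{n − #cycles} = (−1)^{229−2} = (−1)^227 = -1.

-1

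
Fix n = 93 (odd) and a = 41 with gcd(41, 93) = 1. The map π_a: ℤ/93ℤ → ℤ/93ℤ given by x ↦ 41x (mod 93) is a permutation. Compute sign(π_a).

-1

Orbit of 10 under x↦41x: [10, 38, 70, 80, 25, 2, 82]… (length divides ord_93(41)).
6 cycles of lengths [30, 30, 15, 15, 2, 1].
n − c = 93 − 6 = 87; sign = (−1)^87 = -1.
Check: (41/93) = -1 by Zolotarev.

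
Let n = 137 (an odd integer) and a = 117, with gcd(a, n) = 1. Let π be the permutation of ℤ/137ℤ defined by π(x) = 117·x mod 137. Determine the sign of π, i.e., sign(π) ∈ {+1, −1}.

Orbit of 107 under x↦117x: [107, 52, 56, 113, 69, 127, 63]… (length divides ord_137(117)).
π_117 has 2 disjoint cycles with lengths [136, 1] on {0,…,136}.
sign(π) = (−1)^{n − #cycles} = (−1)^{137−2} = (−1)^135 = -1.

-1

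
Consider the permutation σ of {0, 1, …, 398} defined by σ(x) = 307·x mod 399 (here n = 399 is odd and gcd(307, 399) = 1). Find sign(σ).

Start at x=169: 169 → 13 → 1 → 307 → 85 → 160 → 43 → … (one orbit).
Cycle type of π: 18×21 + 2×9 + 1×3; total 33 cycles.
399 − 33 = 366 transpositions; sign(π) = (−1)^366 = +1.
Via Zolotarev, sign(π_{307}) = (307|399) = +1.

+1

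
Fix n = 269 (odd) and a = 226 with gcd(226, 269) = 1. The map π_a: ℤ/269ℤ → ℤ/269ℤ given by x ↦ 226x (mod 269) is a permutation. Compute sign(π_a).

+1

Orbit of 81 under x↦226x: [81, 14, 205, 62, 24, 44, 260]… (length divides ord_269(226)).
The orbit structure of x ↦ 226x mod 269: 5 orbits of sizes [67, 67, 67, 67, 1].
Σ(ℓ_i−1) = 269−5 = 264; sign = (−1)^264 = +1.
The Jacobi symbol (226|269) = +1 (Zolotarev) agrees.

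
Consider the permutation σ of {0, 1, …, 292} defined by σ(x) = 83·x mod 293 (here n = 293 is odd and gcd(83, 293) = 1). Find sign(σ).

Orbit of 256 under x↦83x: [256, 152, 17, 239, 206, 104, 135]… (length divides ord_293(83)).
3 cycles of lengths [146, 146, 1].
With 3 cycles on 293 points, sign = (−1)^{293−3} = +1.
The Jacobi symbol (83|293) = +1 (Zolotarev) agrees.

+1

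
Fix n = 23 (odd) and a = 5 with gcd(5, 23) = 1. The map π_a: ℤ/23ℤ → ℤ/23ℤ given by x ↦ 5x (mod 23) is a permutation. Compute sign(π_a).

-1

Start at x=11: 11 → 9 → 22 → 18 → 21 → 13 → 19 → … (one orbit).
Cycle lengths of π_5 on ℤ/23ℤ: [22, 1]; 2 cycles in total.
n − c = 23 − 2 = 21; sign = (−1)^21 = -1.
(5|23)_J = -1 (Zolotarev's lemma cross-check).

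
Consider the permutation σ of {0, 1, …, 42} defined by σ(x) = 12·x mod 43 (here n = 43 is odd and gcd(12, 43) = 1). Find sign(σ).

-1

Start at x=42: 42 → 31 → 28 → 35 → 33 → 9 → 22 → … (one orbit).
π_12 has 2 disjoint cycles with lengths [42, 1] on {0,…,42}.
With 2 cycles on 43 points, sign = (−1)^{43−2} = -1.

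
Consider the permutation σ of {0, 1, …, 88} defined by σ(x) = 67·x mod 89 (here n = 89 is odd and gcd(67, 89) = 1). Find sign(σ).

Trace 1: π^k(1) = [1, 67, 39, 32, 8, 2, 45] for k=0..6.
The orbit structure of x ↦ 67x mod 89: 9 orbits of sizes [11, 11, 11, 11, 11, 11, 11, 11, 1].
With 9 cycles on 89 points, sign = (−1)^{89−9} = +1.
Check: (67/89) = +1 by Zolotarev.

+1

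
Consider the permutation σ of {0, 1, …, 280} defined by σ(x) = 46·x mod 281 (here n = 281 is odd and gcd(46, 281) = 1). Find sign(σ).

Orbit of 80 under x↦46x: [80, 27, 118, 89, 160, 54, 236]… (length divides ord_281(46)).
The orbit structure of x ↦ 46x mod 281: 2 orbits of sizes [280, 1].
281 − 2 = 279 transpositions; sign(π) = (−1)^279 = -1.
Check: (46/281) = -1 by Zolotarev.

-1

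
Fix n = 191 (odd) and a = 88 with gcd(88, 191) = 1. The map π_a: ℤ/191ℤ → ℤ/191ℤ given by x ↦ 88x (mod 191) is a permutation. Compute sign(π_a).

-1

Orbit of 137 under x↦88x: [137, 23, 114, 100, 14, 86, 119]… (length divides ord_191(88)).
Decompose π into cycles: lengths [190, 1] (2 cycles, including the fixed point 0).
sign(π) = (−1)^{n − #cycles} = (−1)^{191−2} = (−1)^189 = -1.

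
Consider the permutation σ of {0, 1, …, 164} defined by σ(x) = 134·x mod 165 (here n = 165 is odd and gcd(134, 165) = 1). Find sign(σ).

Start at x=29: 29 → 91 → 149 → 1 → 134 → 136 → 74 → … (one orbit).
π_134 has 23 disjoint cycles with lengths [10, 10, 10, 10, 10, 10, 10, 10, 10, 10, 10, 10, 10, 10, 10, 2, 2, 2, 2, 2, 2, 2, 1] on {0,…,164}.
Σ(ℓ_i−1) = 165−23 = 142; sign = (−1)^142 = +1.

+1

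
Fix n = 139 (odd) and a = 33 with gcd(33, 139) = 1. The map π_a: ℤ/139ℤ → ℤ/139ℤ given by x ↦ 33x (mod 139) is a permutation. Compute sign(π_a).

-1

Start at x=76: 76 → 6 → 59 → 1 → 33 → 116 → 75 → … (one orbit).
Cycle lengths of π_33 on ℤ/139ℤ: [46, 46, 46, 1]; 4 cycles in total.
Σ(ℓ_i−1) = 139−4 = 135; sign = (−1)^135 = -1.
Check: (33/139) = -1 by Zolotarev.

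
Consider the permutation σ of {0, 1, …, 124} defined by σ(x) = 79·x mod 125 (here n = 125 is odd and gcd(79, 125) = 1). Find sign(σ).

Trace 69: π^k(69) = [69, 76, 4, 66, 89, 31, 74] for k=0..6.
Cycle type of π: 50×2 + 10×2 + 2×2 + 1; total 7 cycles.
Σ(ℓ_i−1) = 125−7 = 118; sign = (−1)^118 = +1.
Check: (79/125) = +1 by Zolotarev.

+1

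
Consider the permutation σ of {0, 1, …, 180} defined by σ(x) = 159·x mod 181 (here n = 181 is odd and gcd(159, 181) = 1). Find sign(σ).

Orbit of 139 under x↦159x: [139, 19, 125, 146, 46, 74, 1]… (length divides ord_181(159)).
Cycle lengths of π_159 on ℤ/181ℤ: [20, 20, 20, 20, 20, 20, 20, 20, 20, 1]; 10 cycles in total.
n − c = 181 − 10 = 171; sign = (−1)^171 = -1.

-1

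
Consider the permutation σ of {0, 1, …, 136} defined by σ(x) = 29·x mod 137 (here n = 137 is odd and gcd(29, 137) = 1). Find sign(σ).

Orbit of 82 under x↦29x: [82, 49, 51, 109, 10, 16, 53]… (length divides ord_137(29)).
Decompose π into cycles: lengths [136, 1] (2 cycles, including the fixed point 0).
2 cycles on 137: each ℓ→(−1)^(ℓ−1), product (−1)^135 = -1.
Via Zolotarev, sign(π_{29}) = (29|137) = -1.

-1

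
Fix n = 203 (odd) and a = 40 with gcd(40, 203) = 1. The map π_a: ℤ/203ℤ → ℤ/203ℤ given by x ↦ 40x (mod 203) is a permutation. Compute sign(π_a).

Trace 124: π^k(124) = [124, 88, 69, 121, 171, 141, 159] for k=0..6.
5 cycles of lengths [84, 84, 28, 6, 1].
n − c = 203 − 5 = 198; sign = (−1)^198 = +1.
Via Zolotarev, sign(π_{40}) = (40|203) = +1.

+1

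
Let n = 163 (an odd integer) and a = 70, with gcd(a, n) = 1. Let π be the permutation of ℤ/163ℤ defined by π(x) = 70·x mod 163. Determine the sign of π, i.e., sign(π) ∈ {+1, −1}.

Orbit of 122 under x↦70x: [122, 64, 79, 151, 138, 43, 76]… (length divides ord_163(70)).
2 cycles of lengths [162, 1].
2 cycles on 163: each ℓ→(−1)^(ℓ−1), product (−1)^161 = -1.
(70|163)_J = -1 (Zolotarev's lemma cross-check).

-1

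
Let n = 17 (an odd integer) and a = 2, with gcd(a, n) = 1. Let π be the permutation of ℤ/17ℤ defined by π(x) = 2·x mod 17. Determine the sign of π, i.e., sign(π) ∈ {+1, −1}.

+1

Start at x=2: 2 → 4 → 8 → 16 → 15 → 13 → 9 → … (one orbit).
Cycle lengths of π_2 on ℤ/17ℤ: [8, 8, 1]; 3 cycles in total.
3 cycles on 17: each ℓ→(−1)^(ℓ−1), product (−1)^14 = +1.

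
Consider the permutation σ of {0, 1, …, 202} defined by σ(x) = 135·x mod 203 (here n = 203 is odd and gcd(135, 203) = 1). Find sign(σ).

-1

Start at x=148: 148 → 86 → 39 → 190 → 72 → 179 → 8 → … (one orbit).
The orbit structure of x ↦ 135x mod 203: 6 orbits of sizes [84, 84, 28, 3, 3, 1].
Σ(ℓ_i−1) = 203−6 = 197; sign = (−1)^197 = -1.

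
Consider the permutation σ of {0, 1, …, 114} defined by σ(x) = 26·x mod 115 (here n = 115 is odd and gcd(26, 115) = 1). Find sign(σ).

+1

Start at x=96: 96 → 81 → 36 → 16 → 71 → 6 → 41 → … (one orbit).
15 cycles of lengths [11, 11, 11, 11, 11, 11, 11, 11, 11, 11, 1, 1, 1, 1, 1].
With 15 cycles on 115 points, sign = (−1)^{115−15} = +1.
(26|115)_J = +1 (Zolotarev's lemma cross-check).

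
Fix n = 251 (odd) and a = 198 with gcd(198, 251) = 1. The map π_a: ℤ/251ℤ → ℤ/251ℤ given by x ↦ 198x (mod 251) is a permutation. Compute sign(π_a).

Orbit of 58 under x↦198x: [58, 189, 23, 36, 100, 222, 31]… (length divides ord_251(198)).
Cycle lengths of π_198 on ℤ/251ℤ: [125, 125, 1]; 3 cycles in total.
n − c = 251 − 3 = 248; sign = (−1)^248 = +1.
Via Zolotarev, sign(π_{198}) = (198|251) = +1.

+1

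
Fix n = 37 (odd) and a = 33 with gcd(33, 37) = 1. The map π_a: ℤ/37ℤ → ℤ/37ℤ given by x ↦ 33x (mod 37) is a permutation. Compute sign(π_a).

Orbit of 12 under x↦33x: [12, 26, 7, 9, 1, 33, 16]… (length divides ord_37(33)).
The orbit structure of x ↦ 33x mod 37: 5 orbits of sizes [9, 9, 9, 9, 1].
With 5 cycles on 37 points, sign = (−1)^{37−5} = +1.
Check: (33/37) = +1 by Zolotarev.

+1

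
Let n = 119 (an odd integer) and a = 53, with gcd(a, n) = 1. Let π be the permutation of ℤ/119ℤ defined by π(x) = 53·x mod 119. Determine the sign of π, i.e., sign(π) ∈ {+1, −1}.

+1

Start at x=72: 72 → 8 → 67 → 100 → 64 → 60 → 86 → … (one orbit).
The orbit structure of x ↦ 53x mod 119: 9 orbits of sizes [24, 24, 24, 24, 8, 8, 3, 3, 1].
With 9 cycles on 119 points, sign = (−1)^{119−9} = +1.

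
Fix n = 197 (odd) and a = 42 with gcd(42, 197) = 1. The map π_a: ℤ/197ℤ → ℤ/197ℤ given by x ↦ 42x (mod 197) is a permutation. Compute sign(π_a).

+1

Orbit of 150 under x↦42x: [150, 193, 29, 36, 133, 70, 182]… (length divides ord_197(42)).
Decompose π into cycles: lengths [49, 49, 49, 49, 1] (5 cycles, including the fixed point 0).
sign(π) = (−1)^{n − #cycles} = (−1)^{197−5} = (−1)^192 = +1.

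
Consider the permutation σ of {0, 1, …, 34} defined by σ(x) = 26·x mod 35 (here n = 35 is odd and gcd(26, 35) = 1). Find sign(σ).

-1

Orbit of 31 under x↦26x: [31, 1, 26, 11, 6, 16]… (length divides ord_35(26)).
The orbit structure of x ↦ 26x mod 35: 10 orbits of sizes [6, 6, 6, 6, 6, 1, 1, 1, 1, 1].
35 − 10 = 25 transpositions; sign(π) = (−1)^25 = -1.
Zolotarev: (26|35) = -1, matching the cycle-count sign.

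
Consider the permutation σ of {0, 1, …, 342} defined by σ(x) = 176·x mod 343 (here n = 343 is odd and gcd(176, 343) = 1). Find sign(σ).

+1

Trace 141: π^k(141) = [141, 120, 197, 29, 302, 330, 113] for k=0..6.
Cycle lengths of π_176 on ℤ/343ℤ: [49, 49, 49, 49, 49, 49, 7, 7, 7, 7, 7, 7, 1, 1, 1, 1, 1, 1, 1]; 19 cycles in total.
With 19 cycles on 343 points, sign = (−1)^{343−19} = +1.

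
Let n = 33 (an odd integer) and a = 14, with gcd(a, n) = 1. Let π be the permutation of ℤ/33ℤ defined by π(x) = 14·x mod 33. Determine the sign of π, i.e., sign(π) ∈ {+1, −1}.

Trace 14: π^k(14) = [14, 31, 5, 4, 23, 25, 20] for k=0..6.
The orbit structure of x ↦ 14x mod 33: 6 orbits of sizes [10, 10, 5, 5, 2, 1].
Σ(ℓ_i−1) = 33−6 = 27; sign = (−1)^27 = -1.
Zolotarev: (14|33) = -1, matching the cycle-count sign.

-1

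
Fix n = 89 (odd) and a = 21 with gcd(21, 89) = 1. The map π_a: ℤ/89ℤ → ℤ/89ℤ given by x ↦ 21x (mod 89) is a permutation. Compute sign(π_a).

Start at x=36: 36 → 44 → 34 → 2 → 42 → 81 → 10 → … (one orbit).
Cycle type of π: 44×2 + 1; total 3 cycles.
3 cycles on 89: each ℓ→(−1)^(ℓ−1), product (−1)^86 = +1.
Check: (21/89) = +1 by Zolotarev.

+1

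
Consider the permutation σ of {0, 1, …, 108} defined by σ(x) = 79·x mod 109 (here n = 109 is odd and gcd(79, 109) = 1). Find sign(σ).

Start at x=33: 33 → 100 → 52 → 75 → 39 → 29 → 2 → … (one orbit).
2 cycles of lengths [108, 1].
109 − 2 = 107 transpositions; sign(π) = (−1)^107 = -1.
Check: (79/109) = -1 by Zolotarev.

-1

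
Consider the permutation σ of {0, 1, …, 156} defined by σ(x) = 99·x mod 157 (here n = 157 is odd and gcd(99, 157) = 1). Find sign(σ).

+1

Start at x=14: 14 → 130 → 153 → 75 → 46 → 1 → 99 → … (one orbit).
The orbit structure of x ↦ 99x mod 157: 13 orbits of sizes [13, 13, 13, 13, 13, 13, 13, 13, 13, 13, 13, 13, 1].
sign(π) = (−1)^{n − #cycles} = (−1)^{157−13} = (−1)^144 = +1.
The Jacobi symbol (99|157) = +1 (Zolotarev) agrees.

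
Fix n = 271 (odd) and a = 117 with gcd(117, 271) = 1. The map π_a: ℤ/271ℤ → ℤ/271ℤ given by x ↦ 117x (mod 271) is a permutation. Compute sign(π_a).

Orbit of 130 under x↦117x: [130, 34, 184, 119, 102, 10, 86]… (length divides ord_271(117)).
Cycle type of π: 90×3 + 1; total 4 cycles.
Σ(ℓ_i−1) = 271−4 = 267; sign = (−1)^267 = -1.
Zolotarev: (117|271) = -1, matching the cycle-count sign.

-1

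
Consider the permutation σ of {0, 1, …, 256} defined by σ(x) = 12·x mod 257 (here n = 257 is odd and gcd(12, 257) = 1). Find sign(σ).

-1

Trace 49: π^k(49) = [49, 74, 117, 119, 143, 174, 32] for k=0..6.
2 cycles of lengths [256, 1].
sign(π) = (−1)^{n − #cycles} = (−1)^{257−2} = (−1)^255 = -1.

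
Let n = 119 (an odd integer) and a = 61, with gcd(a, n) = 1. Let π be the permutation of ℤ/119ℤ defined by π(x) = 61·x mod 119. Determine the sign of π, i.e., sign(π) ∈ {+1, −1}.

Trace 5: π^k(5) = [5, 67, 41, 2, 3, 64, 96] for k=0..6.
5 cycles of lengths [48, 48, 16, 6, 1].
5 cycles on 119: each ℓ→(−1)^(ℓ−1), product (−1)^114 = +1.
Zolotarev: (61|119) = +1, matching the cycle-count sign.

+1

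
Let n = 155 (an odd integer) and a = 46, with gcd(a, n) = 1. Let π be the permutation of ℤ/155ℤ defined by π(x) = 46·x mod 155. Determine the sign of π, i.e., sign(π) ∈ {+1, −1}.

-1

Trace 61: π^k(61) = [61, 16, 116, 66, 91, 1, 46] for k=0..6.
20 cycles of lengths [10, 10, 10, 10, 10, 10, 10, 10, 10, 10, 10, 10, 10, 10, 10, 1, 1, 1, 1, 1].
With 20 cycles on 155 points, sign = (−1)^{155−20} = -1.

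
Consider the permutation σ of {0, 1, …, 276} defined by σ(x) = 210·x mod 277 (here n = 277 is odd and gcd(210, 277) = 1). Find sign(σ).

Trace 47: π^k(47) = [47, 175, 186, 3, 76, 171, 177] for k=0..6.
π_210 has 3 disjoint cycles with lengths [138, 138, 1] on {0,…,276}.
With 3 cycles on 277 points, sign = (−1)^{277−3} = +1.
(210|277)_J = +1 (Zolotarev's lemma cross-check).

+1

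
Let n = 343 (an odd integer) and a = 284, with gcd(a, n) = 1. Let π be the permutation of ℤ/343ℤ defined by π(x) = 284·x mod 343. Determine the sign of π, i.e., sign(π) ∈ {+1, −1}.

+1

Orbit of 155 under x↦284x: [155, 116, 16, 85, 130, 219, 113]… (length divides ord_343(284)).
π_284 has 7 disjoint cycles with lengths [147, 147, 21, 21, 3, 3, 1] on {0,…,342}.
343 − 7 = 336 transpositions; sign(π) = (−1)^336 = +1.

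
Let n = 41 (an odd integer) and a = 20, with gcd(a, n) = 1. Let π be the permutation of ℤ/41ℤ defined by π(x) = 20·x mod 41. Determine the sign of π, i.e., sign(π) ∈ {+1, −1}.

Orbit of 23 under x↦20x: [23, 9, 16, 33, 4, 39, 1]… (length divides ord_41(20)).
Cycle lengths of π_20 on ℤ/41ℤ: [20, 20, 1]; 3 cycles in total.
3 cycles on 41: each ℓ→(−1)^(ℓ−1), product (−1)^38 = +1.

+1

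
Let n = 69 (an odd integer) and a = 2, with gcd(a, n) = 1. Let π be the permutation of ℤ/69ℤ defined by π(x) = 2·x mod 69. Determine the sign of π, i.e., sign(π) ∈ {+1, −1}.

-1

Orbit of 58 under x↦2x: [58, 47, 25, 50, 31, 62, 55]… (length divides ord_69(2)).
Decompose π into cycles: lengths [22, 22, 11, 11, 2, 1] (6 cycles, including the fixed point 0).
6 cycles on 69: each ℓ→(−1)^(ℓ−1), product (−1)^63 = -1.
Via Zolotarev, sign(π_{2}) = (2|69) = -1.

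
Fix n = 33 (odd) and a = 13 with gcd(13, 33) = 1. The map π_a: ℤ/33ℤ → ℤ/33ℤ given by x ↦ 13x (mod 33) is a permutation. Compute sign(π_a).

-1

Orbit of 10 under x↦13x: [10, 31, 7, 25, 28, 1, 13]… (length divides ord_33(13)).
6 cycles of lengths [10, 10, 10, 1, 1, 1].
sign(π) = (−1)^{n − #cycles} = (−1)^{33−6} = (−1)^27 = -1.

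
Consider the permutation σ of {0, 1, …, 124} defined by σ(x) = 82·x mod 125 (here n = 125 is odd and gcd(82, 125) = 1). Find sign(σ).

-1

Trace 107: π^k(107) = [107, 24, 93, 1, 82, 99, 118] for k=0..6.
12 cycles of lengths [20, 20, 20, 20, 20, 4, 4, 4, 4, 4, 4, 1].
12 cycles on 125: each ℓ→(−1)^(ℓ−1), product (−1)^113 = -1.
Check: (82/125) = -1 by Zolotarev.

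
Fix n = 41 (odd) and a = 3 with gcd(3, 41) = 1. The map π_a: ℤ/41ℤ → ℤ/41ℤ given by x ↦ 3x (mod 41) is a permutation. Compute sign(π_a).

-1

Start at x=38: 38 → 32 → 14 → 1 → 3 → 9 → 27 → … (one orbit).
Cycle type of π: 8×5 + 1; total 6 cycles.
Σ(ℓ_i−1) = 41−6 = 35; sign = (−1)^35 = -1.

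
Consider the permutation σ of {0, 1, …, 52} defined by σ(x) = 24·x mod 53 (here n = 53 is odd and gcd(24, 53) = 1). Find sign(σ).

Trace 10: π^k(10) = [10, 28, 36, 16, 13, 47, 15] for k=0..6.
Decompose π into cycles: lengths [13, 13, 13, 13, 1] (5 cycles, including the fixed point 0).
Σ(ℓ_i−1) = 53−5 = 48; sign = (−1)^48 = +1.

+1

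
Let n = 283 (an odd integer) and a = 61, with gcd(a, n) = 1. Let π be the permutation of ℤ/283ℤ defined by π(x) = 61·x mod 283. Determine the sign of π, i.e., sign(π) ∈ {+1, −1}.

Start at x=158: 158 → 16 → 127 → 106 → 240 → 207 → 175 → … (one orbit).
The orbit structure of x ↦ 61x mod 283: 7 orbits of sizes [47, 47, 47, 47, 47, 47, 1].
n − c = 283 − 7 = 276; sign = (−1)^276 = +1.
The Jacobi symbol (61|283) = +1 (Zolotarev) agrees.

+1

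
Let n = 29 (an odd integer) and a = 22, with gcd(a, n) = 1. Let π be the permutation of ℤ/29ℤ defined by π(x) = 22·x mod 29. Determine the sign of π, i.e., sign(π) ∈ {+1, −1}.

+1

Trace 22: π^k(22) = [22, 20, 5, 23, 13, 25, 28] for k=0..6.
3 cycles of lengths [14, 14, 1].
3 cycles on 29: each ℓ→(−1)^(ℓ−1), product (−1)^26 = +1.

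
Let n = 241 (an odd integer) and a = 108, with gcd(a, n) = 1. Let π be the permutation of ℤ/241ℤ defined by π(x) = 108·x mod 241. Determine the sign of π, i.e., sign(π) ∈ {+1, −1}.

+1

Start at x=59: 59 → 106 → 121 → 54 → 48 → 123 → 29 → … (one orbit).
Decompose π into cycles: lengths [120, 120, 1] (3 cycles, including the fixed point 0).
Σ(ℓ_i−1) = 241−3 = 238; sign = (−1)^238 = +1.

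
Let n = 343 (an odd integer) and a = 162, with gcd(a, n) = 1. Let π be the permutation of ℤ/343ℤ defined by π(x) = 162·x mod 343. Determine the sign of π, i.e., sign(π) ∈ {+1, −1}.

Start at x=176: 176 → 43 → 106 → 22 → 134 → 99 → 260 → … (one orbit).
π_162 has 19 disjoint cycles with lengths [49, 49, 49, 49, 49, 49, 7, 7, 7, 7, 7, 7, 1, 1, 1, 1, 1, 1, 1] on {0,…,342}.
n − c = 343 − 19 = 324; sign = (−1)^324 = +1.

+1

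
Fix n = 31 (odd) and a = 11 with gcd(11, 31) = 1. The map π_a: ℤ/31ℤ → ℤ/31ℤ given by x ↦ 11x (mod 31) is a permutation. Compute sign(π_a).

Start at x=20: 20 → 3 → 2 → 22 → 25 → 27 → 18 → … (one orbit).
Decompose π into cycles: lengths [30, 1] (2 cycles, including the fixed point 0).
Σ(ℓ_i−1) = 31−2 = 29; sign = (−1)^29 = -1.
Via Zolotarev, sign(π_{11}) = (11|31) = -1.

-1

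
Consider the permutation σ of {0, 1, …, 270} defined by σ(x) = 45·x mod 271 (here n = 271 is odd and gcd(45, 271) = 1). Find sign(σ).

+1

Trace 82: π^k(82) = [82, 167, 198, 238, 141, 112, 162] for k=0..6.
The orbit structure of x ↦ 45x mod 271: 3 orbits of sizes [135, 135, 1].
Σ(ℓ_i−1) = 271−3 = 268; sign = (−1)^268 = +1.
(45|271)_J = +1 (Zolotarev's lemma cross-check).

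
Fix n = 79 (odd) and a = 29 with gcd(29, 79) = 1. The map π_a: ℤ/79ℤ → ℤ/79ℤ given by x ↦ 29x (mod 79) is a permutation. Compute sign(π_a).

Orbit of 38 under x↦29x: [38, 75, 42, 33, 9, 24, 64]… (length divides ord_79(29)).
Cycle type of π: 78 + 1; total 2 cycles.
79 − 2 = 77 transpositions; sign(π) = (−1)^77 = -1.
Check: (29/79) = -1 by Zolotarev.

-1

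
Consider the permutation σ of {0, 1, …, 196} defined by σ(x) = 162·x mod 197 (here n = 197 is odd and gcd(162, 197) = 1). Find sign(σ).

-1

Orbit of 75 under x↦162x: [75, 133, 73, 6, 184, 61, 32]… (length divides ord_197(162)).
Cycle lengths of π_162 on ℤ/197ℤ: [196, 1]; 2 cycles in total.
n − c = 197 − 2 = 195; sign = (−1)^195 = -1.
(162|197)_J = -1 (Zolotarev's lemma cross-check).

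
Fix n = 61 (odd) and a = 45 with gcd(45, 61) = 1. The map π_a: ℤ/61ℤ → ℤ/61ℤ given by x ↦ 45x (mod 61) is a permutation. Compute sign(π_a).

Orbit of 60 under x↦45x: [60, 16, 49, 9, 39, 47, 41]… (length divides ord_61(45)).
3 cycles of lengths [30, 30, 1].
n − c = 61 − 3 = 58; sign = (−1)^58 = +1.
Zolotarev: (45|61) = +1, matching the cycle-count sign.

+1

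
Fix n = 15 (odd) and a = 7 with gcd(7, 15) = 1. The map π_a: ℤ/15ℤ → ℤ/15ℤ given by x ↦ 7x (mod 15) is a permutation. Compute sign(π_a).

Trace 7: π^k(7) = [7, 4, 13, 1] for k=0..3.
The orbit structure of x ↦ 7x mod 15: 6 orbits of sizes [4, 4, 4, 1, 1, 1].
n − c = 15 − 6 = 9; sign = (−1)^9 = -1.

-1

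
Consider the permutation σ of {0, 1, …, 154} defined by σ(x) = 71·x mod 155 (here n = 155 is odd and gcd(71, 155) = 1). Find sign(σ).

Trace 81: π^k(81) = [81, 16, 51, 56, 101, 41, 121] for k=0..6.
15 cycles of lengths [15, 15, 15, 15, 15, 15, 15, 15, 15, 15, 1, 1, 1, 1, 1].
15 cycles on 155: each ℓ→(−1)^(ℓ−1), product (−1)^140 = +1.
(71|155)_J = +1 (Zolotarev's lemma cross-check).

+1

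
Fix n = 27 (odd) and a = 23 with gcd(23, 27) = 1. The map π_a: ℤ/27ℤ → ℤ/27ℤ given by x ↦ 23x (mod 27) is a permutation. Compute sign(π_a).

-1

Orbit of 22 under x↦23x: [22, 20, 1, 23, 16, 17, 13]… (length divides ord_27(23)).
4 cycles of lengths [18, 6, 2, 1].
4 cycles on 27: each ℓ→(−1)^(ℓ−1), product (−1)^23 = -1.
Via Zolotarev, sign(π_{23}) = (23|27) = -1.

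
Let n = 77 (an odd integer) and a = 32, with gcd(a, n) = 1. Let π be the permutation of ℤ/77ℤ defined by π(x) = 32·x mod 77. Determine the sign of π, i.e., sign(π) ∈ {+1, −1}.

Start at x=1: 1 → 32 → 23 → 43 → 67 → 65 → 1 (one orbit).
Decompose π into cycles: lengths [6, 6, 6, 6, 6, 6, 6, 6, 6, 6, 3, 3, 2, 2, 2, 2, 2, 1] (18 cycles, including the fixed point 0).
Σ(ℓ_i−1) = 77−18 = 59; sign = (−1)^59 = -1.

-1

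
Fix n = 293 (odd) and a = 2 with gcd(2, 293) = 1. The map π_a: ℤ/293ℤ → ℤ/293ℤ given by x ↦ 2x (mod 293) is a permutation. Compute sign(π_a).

-1

Start at x=155: 155 → 17 → 34 → 68 → 136 → 272 → 251 → … (one orbit).
2 cycles of lengths [292, 1].
2 cycles on 293: each ℓ→(−1)^(ℓ−1), product (−1)^291 = -1.
Zolotarev: (2|293) = -1, matching the cycle-count sign.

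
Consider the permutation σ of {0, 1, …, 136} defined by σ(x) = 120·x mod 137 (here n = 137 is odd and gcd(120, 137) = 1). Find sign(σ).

+1

Start at x=128: 128 → 16 → 2 → 103 → 30 → 38 → 39 → … (one orbit).
π_120 has 3 disjoint cycles with lengths [68, 68, 1] on {0,…,136}.
sign(π) = (−1)^{n − #cycles} = (−1)^{137−3} = (−1)^134 = +1.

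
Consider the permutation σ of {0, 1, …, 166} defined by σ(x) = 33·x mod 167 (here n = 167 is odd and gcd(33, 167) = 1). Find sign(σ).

Start at x=62: 62 → 42 → 50 → 147 → 8 → 97 → 28 → … (one orbit).
Cycle lengths of π_33 on ℤ/167ℤ: [83, 83, 1]; 3 cycles in total.
167 − 3 = 164 transpositions; sign(π) = (−1)^164 = +1.
(33|167)_J = +1 (Zolotarev's lemma cross-check).

+1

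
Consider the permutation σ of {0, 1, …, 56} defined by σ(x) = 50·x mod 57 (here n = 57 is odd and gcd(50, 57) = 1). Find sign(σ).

Start at x=8: 8 → 1 → 50 → 49 → 56 → 7 → 8 (one orbit).
Decompose π into cycles: lengths [6, 6, 6, 6, 6, 6, 6, 6, 6, 2, 1] (11 cycles, including the fixed point 0).
11 cycles on 57: each ℓ→(−1)^(ℓ−1), product (−1)^46 = +1.
(50|57)_J = +1 (Zolotarev's lemma cross-check).

+1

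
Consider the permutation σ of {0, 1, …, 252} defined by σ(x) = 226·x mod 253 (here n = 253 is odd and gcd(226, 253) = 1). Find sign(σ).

Orbit of 146 under x↦226x: [146, 106, 174, 109, 93, 19, 246]… (length divides ord_253(226)).
5 cycles of lengths [110, 110, 22, 10, 1].
253 − 5 = 248 transpositions; sign(π) = (−1)^248 = +1.

+1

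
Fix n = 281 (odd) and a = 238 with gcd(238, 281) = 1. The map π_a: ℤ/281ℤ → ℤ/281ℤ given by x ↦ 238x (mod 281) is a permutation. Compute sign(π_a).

+1

Start at x=236: 236 → 249 → 252 → 123 → 50 → 98 → 1 → … (one orbit).
The orbit structure of x ↦ 238x mod 281: 9 orbits of sizes [35, 35, 35, 35, 35, 35, 35, 35, 1].
With 9 cycles on 281 points, sign = (−1)^{281−9} = +1.
Zolotarev: (238|281) = +1, matching the cycle-count sign.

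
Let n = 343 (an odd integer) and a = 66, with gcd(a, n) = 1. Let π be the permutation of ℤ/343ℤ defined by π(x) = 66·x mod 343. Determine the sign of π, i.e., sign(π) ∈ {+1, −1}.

Orbit of 156 under x↦66x: [156, 6, 53, 68, 29, 199, 100]… (length divides ord_343(66)).
Decompose π into cycles: lengths [294, 42, 6, 1] (4 cycles, including the fixed point 0).
4 cycles on 343: each ℓ→(−1)^(ℓ−1), product (−1)^339 = -1.
The Jacobi symbol (66|343) = -1 (Zolotarev) agrees.

-1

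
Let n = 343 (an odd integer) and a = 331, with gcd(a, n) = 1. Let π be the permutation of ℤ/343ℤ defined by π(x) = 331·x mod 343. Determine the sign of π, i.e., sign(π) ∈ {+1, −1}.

Orbit of 74 under x↦331x: [74, 141, 23, 67, 225, 44, 158]… (length divides ord_343(331)).
π_331 has 7 disjoint cycles with lengths [147, 147, 21, 21, 3, 3, 1] on {0,…,342}.
Σ(ℓ_i−1) = 343−7 = 336; sign = (−1)^336 = +1.

+1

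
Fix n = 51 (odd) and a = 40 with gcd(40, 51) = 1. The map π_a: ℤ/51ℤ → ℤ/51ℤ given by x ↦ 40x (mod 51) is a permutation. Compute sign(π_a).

Start at x=22: 22 → 13 → 10 → 43 → 37 → 1 → 40 → … (one orbit).
Cycle type of π: 16×3 + 1×3; total 6 cycles.
sign(π) = (−1)^{n − #cycles} = (−1)^{51−6} = (−1)^45 = -1.

-1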